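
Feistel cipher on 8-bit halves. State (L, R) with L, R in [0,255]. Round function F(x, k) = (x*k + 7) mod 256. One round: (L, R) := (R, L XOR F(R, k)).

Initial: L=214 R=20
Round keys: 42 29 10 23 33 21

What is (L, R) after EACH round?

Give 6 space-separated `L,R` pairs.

Round 1 (k=42): L=20 R=153
Round 2 (k=29): L=153 R=72
Round 3 (k=10): L=72 R=78
Round 4 (k=23): L=78 R=65
Round 5 (k=33): L=65 R=38
Round 6 (k=21): L=38 R=100

Answer: 20,153 153,72 72,78 78,65 65,38 38,100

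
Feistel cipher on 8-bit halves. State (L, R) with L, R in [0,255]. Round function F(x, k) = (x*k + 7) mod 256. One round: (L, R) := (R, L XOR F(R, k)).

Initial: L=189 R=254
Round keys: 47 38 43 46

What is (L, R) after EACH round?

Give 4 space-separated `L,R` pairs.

Answer: 254,20 20,1 1,38 38,218

Derivation:
Round 1 (k=47): L=254 R=20
Round 2 (k=38): L=20 R=1
Round 3 (k=43): L=1 R=38
Round 4 (k=46): L=38 R=218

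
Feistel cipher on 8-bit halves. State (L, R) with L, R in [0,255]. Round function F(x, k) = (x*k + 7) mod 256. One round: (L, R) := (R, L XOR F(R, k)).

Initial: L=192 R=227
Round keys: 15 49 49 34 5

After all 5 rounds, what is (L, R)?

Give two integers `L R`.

Round 1 (k=15): L=227 R=148
Round 2 (k=49): L=148 R=184
Round 3 (k=49): L=184 R=171
Round 4 (k=34): L=171 R=5
Round 5 (k=5): L=5 R=139

Answer: 5 139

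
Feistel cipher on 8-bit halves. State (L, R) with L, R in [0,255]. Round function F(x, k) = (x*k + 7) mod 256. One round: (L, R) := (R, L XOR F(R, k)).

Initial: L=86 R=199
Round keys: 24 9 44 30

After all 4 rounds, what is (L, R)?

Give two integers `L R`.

Round 1 (k=24): L=199 R=249
Round 2 (k=9): L=249 R=15
Round 3 (k=44): L=15 R=98
Round 4 (k=30): L=98 R=140

Answer: 98 140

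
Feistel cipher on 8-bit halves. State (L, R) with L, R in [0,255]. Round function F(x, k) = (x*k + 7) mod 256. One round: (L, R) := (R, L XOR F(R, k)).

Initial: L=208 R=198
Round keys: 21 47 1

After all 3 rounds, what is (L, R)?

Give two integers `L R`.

Round 1 (k=21): L=198 R=149
Round 2 (k=47): L=149 R=164
Round 3 (k=1): L=164 R=62

Answer: 164 62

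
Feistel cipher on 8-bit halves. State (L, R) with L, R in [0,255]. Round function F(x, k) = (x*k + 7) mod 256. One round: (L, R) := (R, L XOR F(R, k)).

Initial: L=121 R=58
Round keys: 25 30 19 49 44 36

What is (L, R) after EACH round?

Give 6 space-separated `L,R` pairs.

Answer: 58,200 200,77 77,118 118,208 208,177 177,59

Derivation:
Round 1 (k=25): L=58 R=200
Round 2 (k=30): L=200 R=77
Round 3 (k=19): L=77 R=118
Round 4 (k=49): L=118 R=208
Round 5 (k=44): L=208 R=177
Round 6 (k=36): L=177 R=59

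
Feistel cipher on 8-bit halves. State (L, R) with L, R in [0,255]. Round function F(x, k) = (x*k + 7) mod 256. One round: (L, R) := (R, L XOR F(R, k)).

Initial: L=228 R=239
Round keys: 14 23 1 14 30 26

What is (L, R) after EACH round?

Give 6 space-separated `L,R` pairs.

Round 1 (k=14): L=239 R=253
Round 2 (k=23): L=253 R=45
Round 3 (k=1): L=45 R=201
Round 4 (k=14): L=201 R=40
Round 5 (k=30): L=40 R=126
Round 6 (k=26): L=126 R=251

Answer: 239,253 253,45 45,201 201,40 40,126 126,251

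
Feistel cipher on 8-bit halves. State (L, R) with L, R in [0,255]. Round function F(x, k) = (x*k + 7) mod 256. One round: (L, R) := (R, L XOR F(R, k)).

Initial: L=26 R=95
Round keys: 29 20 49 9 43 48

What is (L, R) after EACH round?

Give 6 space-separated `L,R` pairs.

Answer: 95,208 208,24 24,79 79,214 214,182 182,241

Derivation:
Round 1 (k=29): L=95 R=208
Round 2 (k=20): L=208 R=24
Round 3 (k=49): L=24 R=79
Round 4 (k=9): L=79 R=214
Round 5 (k=43): L=214 R=182
Round 6 (k=48): L=182 R=241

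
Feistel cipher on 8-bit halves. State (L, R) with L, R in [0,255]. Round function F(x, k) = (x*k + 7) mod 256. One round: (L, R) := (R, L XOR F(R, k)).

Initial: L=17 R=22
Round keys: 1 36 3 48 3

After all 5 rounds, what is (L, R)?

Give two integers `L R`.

Round 1 (k=1): L=22 R=12
Round 2 (k=36): L=12 R=161
Round 3 (k=3): L=161 R=230
Round 4 (k=48): L=230 R=134
Round 5 (k=3): L=134 R=127

Answer: 134 127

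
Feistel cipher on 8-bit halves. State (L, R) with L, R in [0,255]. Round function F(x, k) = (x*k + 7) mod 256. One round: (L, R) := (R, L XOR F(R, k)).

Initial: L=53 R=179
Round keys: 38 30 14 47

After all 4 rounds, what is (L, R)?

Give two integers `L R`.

Round 1 (k=38): L=179 R=172
Round 2 (k=30): L=172 R=156
Round 3 (k=14): L=156 R=35
Round 4 (k=47): L=35 R=232

Answer: 35 232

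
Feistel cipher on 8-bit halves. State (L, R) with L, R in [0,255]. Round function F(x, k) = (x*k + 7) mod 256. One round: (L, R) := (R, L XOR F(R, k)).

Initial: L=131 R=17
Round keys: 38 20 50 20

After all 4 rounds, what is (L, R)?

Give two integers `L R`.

Round 1 (k=38): L=17 R=14
Round 2 (k=20): L=14 R=14
Round 3 (k=50): L=14 R=205
Round 4 (k=20): L=205 R=5

Answer: 205 5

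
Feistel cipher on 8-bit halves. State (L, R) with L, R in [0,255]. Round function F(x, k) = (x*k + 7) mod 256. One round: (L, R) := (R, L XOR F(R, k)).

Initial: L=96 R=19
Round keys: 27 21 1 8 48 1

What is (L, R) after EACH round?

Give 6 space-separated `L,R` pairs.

Answer: 19,104 104,156 156,203 203,195 195,92 92,160

Derivation:
Round 1 (k=27): L=19 R=104
Round 2 (k=21): L=104 R=156
Round 3 (k=1): L=156 R=203
Round 4 (k=8): L=203 R=195
Round 5 (k=48): L=195 R=92
Round 6 (k=1): L=92 R=160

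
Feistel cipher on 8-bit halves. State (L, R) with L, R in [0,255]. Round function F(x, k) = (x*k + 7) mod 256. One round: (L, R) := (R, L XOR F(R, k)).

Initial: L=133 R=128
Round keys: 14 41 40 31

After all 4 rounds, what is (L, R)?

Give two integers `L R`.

Answer: 109 99

Derivation:
Round 1 (k=14): L=128 R=130
Round 2 (k=41): L=130 R=89
Round 3 (k=40): L=89 R=109
Round 4 (k=31): L=109 R=99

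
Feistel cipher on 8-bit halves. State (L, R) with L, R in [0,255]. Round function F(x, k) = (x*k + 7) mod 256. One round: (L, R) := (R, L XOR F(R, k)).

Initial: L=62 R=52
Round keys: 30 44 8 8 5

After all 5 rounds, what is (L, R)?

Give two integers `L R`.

Round 1 (k=30): L=52 R=33
Round 2 (k=44): L=33 R=135
Round 3 (k=8): L=135 R=30
Round 4 (k=8): L=30 R=112
Round 5 (k=5): L=112 R=41

Answer: 112 41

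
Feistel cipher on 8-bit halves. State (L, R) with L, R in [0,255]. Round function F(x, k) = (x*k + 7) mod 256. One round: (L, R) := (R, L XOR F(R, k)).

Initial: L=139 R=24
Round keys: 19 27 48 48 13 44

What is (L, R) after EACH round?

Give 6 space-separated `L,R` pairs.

Answer: 24,68 68,43 43,83 83,188 188,192 192,187

Derivation:
Round 1 (k=19): L=24 R=68
Round 2 (k=27): L=68 R=43
Round 3 (k=48): L=43 R=83
Round 4 (k=48): L=83 R=188
Round 5 (k=13): L=188 R=192
Round 6 (k=44): L=192 R=187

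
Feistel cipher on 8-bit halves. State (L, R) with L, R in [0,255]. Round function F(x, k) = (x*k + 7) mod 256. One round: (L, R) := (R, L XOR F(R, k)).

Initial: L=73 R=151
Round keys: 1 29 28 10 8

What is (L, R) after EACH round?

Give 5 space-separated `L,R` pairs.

Answer: 151,215 215,245 245,4 4,218 218,211

Derivation:
Round 1 (k=1): L=151 R=215
Round 2 (k=29): L=215 R=245
Round 3 (k=28): L=245 R=4
Round 4 (k=10): L=4 R=218
Round 5 (k=8): L=218 R=211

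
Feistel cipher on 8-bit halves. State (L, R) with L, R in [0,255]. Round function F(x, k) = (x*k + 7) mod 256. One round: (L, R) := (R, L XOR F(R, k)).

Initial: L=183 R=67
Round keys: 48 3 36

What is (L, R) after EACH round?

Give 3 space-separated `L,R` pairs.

Round 1 (k=48): L=67 R=32
Round 2 (k=3): L=32 R=36
Round 3 (k=36): L=36 R=55

Answer: 67,32 32,36 36,55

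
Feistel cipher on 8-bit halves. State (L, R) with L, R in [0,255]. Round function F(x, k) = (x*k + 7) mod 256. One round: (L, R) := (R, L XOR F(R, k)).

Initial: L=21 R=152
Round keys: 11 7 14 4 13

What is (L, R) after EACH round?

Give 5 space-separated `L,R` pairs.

Answer: 152,154 154,165 165,151 151,198 198,130

Derivation:
Round 1 (k=11): L=152 R=154
Round 2 (k=7): L=154 R=165
Round 3 (k=14): L=165 R=151
Round 4 (k=4): L=151 R=198
Round 5 (k=13): L=198 R=130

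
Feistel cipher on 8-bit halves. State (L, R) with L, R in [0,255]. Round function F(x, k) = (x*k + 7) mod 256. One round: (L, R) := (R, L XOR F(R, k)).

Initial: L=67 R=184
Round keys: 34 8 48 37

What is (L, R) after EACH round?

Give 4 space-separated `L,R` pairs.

Answer: 184,52 52,31 31,227 227,201

Derivation:
Round 1 (k=34): L=184 R=52
Round 2 (k=8): L=52 R=31
Round 3 (k=48): L=31 R=227
Round 4 (k=37): L=227 R=201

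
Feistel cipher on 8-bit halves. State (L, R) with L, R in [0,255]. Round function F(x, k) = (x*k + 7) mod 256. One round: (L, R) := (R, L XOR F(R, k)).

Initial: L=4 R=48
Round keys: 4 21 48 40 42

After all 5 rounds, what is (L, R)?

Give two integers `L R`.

Round 1 (k=4): L=48 R=195
Round 2 (k=21): L=195 R=54
Round 3 (k=48): L=54 R=228
Round 4 (k=40): L=228 R=145
Round 5 (k=42): L=145 R=53

Answer: 145 53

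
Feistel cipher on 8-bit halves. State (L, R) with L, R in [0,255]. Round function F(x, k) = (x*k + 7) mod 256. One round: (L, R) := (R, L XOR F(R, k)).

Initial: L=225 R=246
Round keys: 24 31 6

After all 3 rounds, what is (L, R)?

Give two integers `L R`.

Round 1 (k=24): L=246 R=246
Round 2 (k=31): L=246 R=39
Round 3 (k=6): L=39 R=7

Answer: 39 7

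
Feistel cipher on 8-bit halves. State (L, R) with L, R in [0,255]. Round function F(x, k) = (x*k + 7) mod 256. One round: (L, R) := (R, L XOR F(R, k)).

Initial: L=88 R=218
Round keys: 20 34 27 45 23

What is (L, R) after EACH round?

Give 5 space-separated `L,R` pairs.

Round 1 (k=20): L=218 R=87
Round 2 (k=34): L=87 R=79
Round 3 (k=27): L=79 R=11
Round 4 (k=45): L=11 R=185
Round 5 (k=23): L=185 R=173

Answer: 218,87 87,79 79,11 11,185 185,173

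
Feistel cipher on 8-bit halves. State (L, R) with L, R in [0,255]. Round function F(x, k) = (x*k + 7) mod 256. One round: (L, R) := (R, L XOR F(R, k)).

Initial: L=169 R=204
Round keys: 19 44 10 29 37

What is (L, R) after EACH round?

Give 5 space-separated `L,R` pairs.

Round 1 (k=19): L=204 R=130
Round 2 (k=44): L=130 R=147
Round 3 (k=10): L=147 R=71
Round 4 (k=29): L=71 R=129
Round 5 (k=37): L=129 R=235

Answer: 204,130 130,147 147,71 71,129 129,235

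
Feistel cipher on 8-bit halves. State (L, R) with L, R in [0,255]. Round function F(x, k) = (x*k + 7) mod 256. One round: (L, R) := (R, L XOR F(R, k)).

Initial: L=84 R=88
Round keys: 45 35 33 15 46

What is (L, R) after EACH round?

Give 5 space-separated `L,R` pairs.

Round 1 (k=45): L=88 R=43
Round 2 (k=35): L=43 R=176
Round 3 (k=33): L=176 R=156
Round 4 (k=15): L=156 R=155
Round 5 (k=46): L=155 R=125

Answer: 88,43 43,176 176,156 156,155 155,125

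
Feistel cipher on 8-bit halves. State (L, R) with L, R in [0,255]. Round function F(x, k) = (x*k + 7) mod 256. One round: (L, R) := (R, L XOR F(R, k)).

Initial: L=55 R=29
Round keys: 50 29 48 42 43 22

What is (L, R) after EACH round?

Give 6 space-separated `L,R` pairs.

Round 1 (k=50): L=29 R=134
Round 2 (k=29): L=134 R=40
Round 3 (k=48): L=40 R=1
Round 4 (k=42): L=1 R=25
Round 5 (k=43): L=25 R=59
Round 6 (k=22): L=59 R=0

Answer: 29,134 134,40 40,1 1,25 25,59 59,0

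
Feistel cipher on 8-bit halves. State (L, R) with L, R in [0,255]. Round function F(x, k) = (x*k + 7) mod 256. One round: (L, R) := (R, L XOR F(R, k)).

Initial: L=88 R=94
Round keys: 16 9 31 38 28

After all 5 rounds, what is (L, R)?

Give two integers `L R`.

Round 1 (k=16): L=94 R=191
Round 2 (k=9): L=191 R=224
Round 3 (k=31): L=224 R=152
Round 4 (k=38): L=152 R=119
Round 5 (k=28): L=119 R=147

Answer: 119 147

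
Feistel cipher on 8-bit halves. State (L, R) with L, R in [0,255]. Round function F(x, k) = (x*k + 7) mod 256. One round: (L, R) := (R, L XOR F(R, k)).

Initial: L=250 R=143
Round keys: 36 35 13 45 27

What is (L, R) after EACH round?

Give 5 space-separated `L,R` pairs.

Round 1 (k=36): L=143 R=217
Round 2 (k=35): L=217 R=61
Round 3 (k=13): L=61 R=249
Round 4 (k=45): L=249 R=241
Round 5 (k=27): L=241 R=139

Answer: 143,217 217,61 61,249 249,241 241,139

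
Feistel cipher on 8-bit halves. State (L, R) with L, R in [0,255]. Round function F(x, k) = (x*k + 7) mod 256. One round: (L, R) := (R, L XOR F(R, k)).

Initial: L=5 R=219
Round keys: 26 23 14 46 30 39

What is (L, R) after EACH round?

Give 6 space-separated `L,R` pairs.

Answer: 219,64 64,28 28,207 207,37 37,146 146,96

Derivation:
Round 1 (k=26): L=219 R=64
Round 2 (k=23): L=64 R=28
Round 3 (k=14): L=28 R=207
Round 4 (k=46): L=207 R=37
Round 5 (k=30): L=37 R=146
Round 6 (k=39): L=146 R=96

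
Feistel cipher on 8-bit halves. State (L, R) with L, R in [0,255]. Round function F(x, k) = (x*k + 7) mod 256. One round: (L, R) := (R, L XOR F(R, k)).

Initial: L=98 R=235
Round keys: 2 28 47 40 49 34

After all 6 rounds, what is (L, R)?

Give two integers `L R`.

Answer: 166 212

Derivation:
Round 1 (k=2): L=235 R=191
Round 2 (k=28): L=191 R=0
Round 3 (k=47): L=0 R=184
Round 4 (k=40): L=184 R=199
Round 5 (k=49): L=199 R=166
Round 6 (k=34): L=166 R=212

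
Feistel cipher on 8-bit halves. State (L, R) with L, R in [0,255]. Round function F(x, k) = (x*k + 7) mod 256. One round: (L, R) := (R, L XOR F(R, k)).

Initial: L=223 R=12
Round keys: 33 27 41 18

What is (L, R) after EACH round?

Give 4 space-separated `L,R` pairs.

Answer: 12,76 76,7 7,106 106,124

Derivation:
Round 1 (k=33): L=12 R=76
Round 2 (k=27): L=76 R=7
Round 3 (k=41): L=7 R=106
Round 4 (k=18): L=106 R=124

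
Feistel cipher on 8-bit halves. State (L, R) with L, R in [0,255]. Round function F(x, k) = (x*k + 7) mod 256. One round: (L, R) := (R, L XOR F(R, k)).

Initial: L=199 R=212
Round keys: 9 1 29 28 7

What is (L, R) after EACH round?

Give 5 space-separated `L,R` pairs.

Answer: 212,188 188,23 23,30 30,88 88,113

Derivation:
Round 1 (k=9): L=212 R=188
Round 2 (k=1): L=188 R=23
Round 3 (k=29): L=23 R=30
Round 4 (k=28): L=30 R=88
Round 5 (k=7): L=88 R=113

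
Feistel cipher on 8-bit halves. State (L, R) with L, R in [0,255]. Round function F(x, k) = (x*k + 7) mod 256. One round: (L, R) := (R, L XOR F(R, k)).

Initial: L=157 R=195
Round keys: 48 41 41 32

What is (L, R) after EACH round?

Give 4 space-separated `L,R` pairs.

Round 1 (k=48): L=195 R=10
Round 2 (k=41): L=10 R=98
Round 3 (k=41): L=98 R=179
Round 4 (k=32): L=179 R=5

Answer: 195,10 10,98 98,179 179,5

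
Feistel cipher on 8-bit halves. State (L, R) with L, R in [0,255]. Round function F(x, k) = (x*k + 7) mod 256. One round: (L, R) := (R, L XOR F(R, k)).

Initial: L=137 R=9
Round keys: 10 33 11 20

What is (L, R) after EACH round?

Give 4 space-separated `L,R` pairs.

Answer: 9,232 232,230 230,1 1,253

Derivation:
Round 1 (k=10): L=9 R=232
Round 2 (k=33): L=232 R=230
Round 3 (k=11): L=230 R=1
Round 4 (k=20): L=1 R=253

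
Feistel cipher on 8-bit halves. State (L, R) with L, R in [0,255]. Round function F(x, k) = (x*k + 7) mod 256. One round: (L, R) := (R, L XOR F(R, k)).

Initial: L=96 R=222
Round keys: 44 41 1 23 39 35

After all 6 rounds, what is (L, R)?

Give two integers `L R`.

Answer: 88 112

Derivation:
Round 1 (k=44): L=222 R=79
Round 2 (k=41): L=79 R=112
Round 3 (k=1): L=112 R=56
Round 4 (k=23): L=56 R=127
Round 5 (k=39): L=127 R=88
Round 6 (k=35): L=88 R=112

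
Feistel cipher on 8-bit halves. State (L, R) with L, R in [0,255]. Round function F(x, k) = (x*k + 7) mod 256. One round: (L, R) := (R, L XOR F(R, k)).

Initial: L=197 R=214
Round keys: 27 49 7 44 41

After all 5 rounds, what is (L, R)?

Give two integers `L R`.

Answer: 250 119

Derivation:
Round 1 (k=27): L=214 R=92
Round 2 (k=49): L=92 R=117
Round 3 (k=7): L=117 R=102
Round 4 (k=44): L=102 R=250
Round 5 (k=41): L=250 R=119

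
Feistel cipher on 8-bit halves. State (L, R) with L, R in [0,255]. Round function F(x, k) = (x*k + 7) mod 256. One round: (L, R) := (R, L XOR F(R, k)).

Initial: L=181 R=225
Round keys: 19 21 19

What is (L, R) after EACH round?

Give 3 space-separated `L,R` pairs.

Round 1 (k=19): L=225 R=15
Round 2 (k=21): L=15 R=163
Round 3 (k=19): L=163 R=47

Answer: 225,15 15,163 163,47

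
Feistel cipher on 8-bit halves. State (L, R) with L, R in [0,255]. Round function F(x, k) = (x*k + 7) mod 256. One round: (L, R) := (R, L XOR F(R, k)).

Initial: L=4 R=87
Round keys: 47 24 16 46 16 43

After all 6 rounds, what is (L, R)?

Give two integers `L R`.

Answer: 20 194

Derivation:
Round 1 (k=47): L=87 R=4
Round 2 (k=24): L=4 R=48
Round 3 (k=16): L=48 R=3
Round 4 (k=46): L=3 R=161
Round 5 (k=16): L=161 R=20
Round 6 (k=43): L=20 R=194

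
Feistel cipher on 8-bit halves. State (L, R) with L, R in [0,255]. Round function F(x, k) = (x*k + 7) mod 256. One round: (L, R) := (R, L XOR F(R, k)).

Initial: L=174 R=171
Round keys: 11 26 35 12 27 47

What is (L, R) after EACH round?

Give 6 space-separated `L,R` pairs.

Round 1 (k=11): L=171 R=206
Round 2 (k=26): L=206 R=88
Round 3 (k=35): L=88 R=193
Round 4 (k=12): L=193 R=75
Round 5 (k=27): L=75 R=49
Round 6 (k=47): L=49 R=77

Answer: 171,206 206,88 88,193 193,75 75,49 49,77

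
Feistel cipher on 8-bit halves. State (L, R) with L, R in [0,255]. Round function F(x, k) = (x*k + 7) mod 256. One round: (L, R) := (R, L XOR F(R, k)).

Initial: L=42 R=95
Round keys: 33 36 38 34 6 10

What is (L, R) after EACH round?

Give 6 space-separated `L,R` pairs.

Round 1 (k=33): L=95 R=108
Round 2 (k=36): L=108 R=104
Round 3 (k=38): L=104 R=27
Round 4 (k=34): L=27 R=245
Round 5 (k=6): L=245 R=222
Round 6 (k=10): L=222 R=70

Answer: 95,108 108,104 104,27 27,245 245,222 222,70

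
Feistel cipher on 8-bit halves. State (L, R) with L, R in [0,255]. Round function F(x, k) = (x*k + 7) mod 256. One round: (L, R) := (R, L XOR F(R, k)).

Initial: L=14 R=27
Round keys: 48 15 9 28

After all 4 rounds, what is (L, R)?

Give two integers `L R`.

Round 1 (k=48): L=27 R=25
Round 2 (k=15): L=25 R=101
Round 3 (k=9): L=101 R=141
Round 4 (k=28): L=141 R=22

Answer: 141 22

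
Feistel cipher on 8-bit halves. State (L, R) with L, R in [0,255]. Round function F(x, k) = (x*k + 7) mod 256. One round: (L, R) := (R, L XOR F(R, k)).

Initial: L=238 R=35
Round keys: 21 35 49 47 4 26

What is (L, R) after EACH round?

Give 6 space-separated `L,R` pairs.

Answer: 35,8 8,60 60,139 139,176 176,76 76,15

Derivation:
Round 1 (k=21): L=35 R=8
Round 2 (k=35): L=8 R=60
Round 3 (k=49): L=60 R=139
Round 4 (k=47): L=139 R=176
Round 5 (k=4): L=176 R=76
Round 6 (k=26): L=76 R=15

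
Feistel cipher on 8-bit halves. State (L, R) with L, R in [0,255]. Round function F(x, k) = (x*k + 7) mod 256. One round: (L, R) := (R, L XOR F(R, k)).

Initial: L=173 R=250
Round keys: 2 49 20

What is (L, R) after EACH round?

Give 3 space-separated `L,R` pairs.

Answer: 250,86 86,135 135,197

Derivation:
Round 1 (k=2): L=250 R=86
Round 2 (k=49): L=86 R=135
Round 3 (k=20): L=135 R=197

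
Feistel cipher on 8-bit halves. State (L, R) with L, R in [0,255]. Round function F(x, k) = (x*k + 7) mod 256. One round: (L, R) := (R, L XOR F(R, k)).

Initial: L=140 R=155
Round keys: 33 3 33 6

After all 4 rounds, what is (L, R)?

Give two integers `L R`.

Answer: 255 43

Derivation:
Round 1 (k=33): L=155 R=142
Round 2 (k=3): L=142 R=42
Round 3 (k=33): L=42 R=255
Round 4 (k=6): L=255 R=43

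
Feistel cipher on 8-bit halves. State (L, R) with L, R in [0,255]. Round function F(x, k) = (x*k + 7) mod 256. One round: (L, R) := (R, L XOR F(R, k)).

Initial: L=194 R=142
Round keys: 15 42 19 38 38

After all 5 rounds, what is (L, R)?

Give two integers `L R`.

Round 1 (k=15): L=142 R=155
Round 2 (k=42): L=155 R=251
Round 3 (k=19): L=251 R=51
Round 4 (k=38): L=51 R=98
Round 5 (k=38): L=98 R=160

Answer: 98 160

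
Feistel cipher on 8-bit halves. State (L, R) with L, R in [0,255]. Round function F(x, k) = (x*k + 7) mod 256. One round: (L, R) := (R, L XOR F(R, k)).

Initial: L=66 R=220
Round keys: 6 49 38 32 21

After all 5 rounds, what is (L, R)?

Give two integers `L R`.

Round 1 (k=6): L=220 R=109
Round 2 (k=49): L=109 R=56
Round 3 (k=38): L=56 R=58
Round 4 (k=32): L=58 R=127
Round 5 (k=21): L=127 R=72

Answer: 127 72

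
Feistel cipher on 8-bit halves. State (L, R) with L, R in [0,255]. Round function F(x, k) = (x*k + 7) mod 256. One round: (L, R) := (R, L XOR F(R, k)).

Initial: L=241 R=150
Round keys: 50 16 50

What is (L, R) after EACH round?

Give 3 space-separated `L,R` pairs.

Answer: 150,162 162,177 177,59

Derivation:
Round 1 (k=50): L=150 R=162
Round 2 (k=16): L=162 R=177
Round 3 (k=50): L=177 R=59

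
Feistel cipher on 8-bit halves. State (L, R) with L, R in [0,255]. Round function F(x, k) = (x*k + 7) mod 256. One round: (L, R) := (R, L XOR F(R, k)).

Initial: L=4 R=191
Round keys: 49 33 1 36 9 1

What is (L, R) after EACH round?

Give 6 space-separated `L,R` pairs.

Answer: 191,146 146,102 102,255 255,133 133,75 75,215

Derivation:
Round 1 (k=49): L=191 R=146
Round 2 (k=33): L=146 R=102
Round 3 (k=1): L=102 R=255
Round 4 (k=36): L=255 R=133
Round 5 (k=9): L=133 R=75
Round 6 (k=1): L=75 R=215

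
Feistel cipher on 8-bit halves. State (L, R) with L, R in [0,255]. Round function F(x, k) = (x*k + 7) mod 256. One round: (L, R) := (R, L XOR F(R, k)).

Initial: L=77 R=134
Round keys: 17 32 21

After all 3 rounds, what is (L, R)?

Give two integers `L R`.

Round 1 (k=17): L=134 R=160
Round 2 (k=32): L=160 R=129
Round 3 (k=21): L=129 R=60

Answer: 129 60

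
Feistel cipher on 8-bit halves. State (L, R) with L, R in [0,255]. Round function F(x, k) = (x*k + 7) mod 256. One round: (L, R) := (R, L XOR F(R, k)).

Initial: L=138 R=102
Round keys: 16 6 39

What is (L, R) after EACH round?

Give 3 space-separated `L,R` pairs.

Answer: 102,237 237,243 243,225

Derivation:
Round 1 (k=16): L=102 R=237
Round 2 (k=6): L=237 R=243
Round 3 (k=39): L=243 R=225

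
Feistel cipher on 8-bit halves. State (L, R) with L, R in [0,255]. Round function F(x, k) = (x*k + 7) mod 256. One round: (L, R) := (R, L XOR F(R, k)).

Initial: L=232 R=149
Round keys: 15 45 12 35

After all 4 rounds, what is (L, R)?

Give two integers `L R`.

Answer: 253 98

Derivation:
Round 1 (k=15): L=149 R=42
Round 2 (k=45): L=42 R=252
Round 3 (k=12): L=252 R=253
Round 4 (k=35): L=253 R=98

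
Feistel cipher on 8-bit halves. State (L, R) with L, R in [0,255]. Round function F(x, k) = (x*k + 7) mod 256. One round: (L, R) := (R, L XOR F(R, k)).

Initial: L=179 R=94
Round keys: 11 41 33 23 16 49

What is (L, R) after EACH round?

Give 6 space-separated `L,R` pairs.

Round 1 (k=11): L=94 R=162
Round 2 (k=41): L=162 R=167
Round 3 (k=33): L=167 R=44
Round 4 (k=23): L=44 R=92
Round 5 (k=16): L=92 R=235
Round 6 (k=49): L=235 R=94

Answer: 94,162 162,167 167,44 44,92 92,235 235,94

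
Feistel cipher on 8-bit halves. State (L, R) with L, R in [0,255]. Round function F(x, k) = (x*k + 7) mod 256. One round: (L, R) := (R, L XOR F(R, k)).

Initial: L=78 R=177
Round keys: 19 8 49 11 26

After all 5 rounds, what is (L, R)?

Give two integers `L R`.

Answer: 204 102

Derivation:
Round 1 (k=19): L=177 R=100
Round 2 (k=8): L=100 R=150
Round 3 (k=49): L=150 R=217
Round 4 (k=11): L=217 R=204
Round 5 (k=26): L=204 R=102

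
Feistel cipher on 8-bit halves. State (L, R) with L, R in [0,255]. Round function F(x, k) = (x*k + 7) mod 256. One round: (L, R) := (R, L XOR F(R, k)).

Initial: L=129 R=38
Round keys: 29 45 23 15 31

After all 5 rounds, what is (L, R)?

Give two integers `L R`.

Round 1 (k=29): L=38 R=212
Round 2 (k=45): L=212 R=109
Round 3 (k=23): L=109 R=6
Round 4 (k=15): L=6 R=12
Round 5 (k=31): L=12 R=125

Answer: 12 125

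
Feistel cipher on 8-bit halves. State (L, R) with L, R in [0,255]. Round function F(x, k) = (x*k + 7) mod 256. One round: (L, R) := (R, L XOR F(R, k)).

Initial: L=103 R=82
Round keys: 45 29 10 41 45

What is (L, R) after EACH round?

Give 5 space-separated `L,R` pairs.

Answer: 82,22 22,215 215,123 123,109 109,75

Derivation:
Round 1 (k=45): L=82 R=22
Round 2 (k=29): L=22 R=215
Round 3 (k=10): L=215 R=123
Round 4 (k=41): L=123 R=109
Round 5 (k=45): L=109 R=75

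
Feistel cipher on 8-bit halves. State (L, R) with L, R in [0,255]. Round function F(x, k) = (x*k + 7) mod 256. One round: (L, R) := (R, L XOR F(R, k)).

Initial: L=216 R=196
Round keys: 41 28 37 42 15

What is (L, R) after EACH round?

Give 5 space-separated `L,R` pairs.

Answer: 196,179 179,95 95,113 113,206 206,104

Derivation:
Round 1 (k=41): L=196 R=179
Round 2 (k=28): L=179 R=95
Round 3 (k=37): L=95 R=113
Round 4 (k=42): L=113 R=206
Round 5 (k=15): L=206 R=104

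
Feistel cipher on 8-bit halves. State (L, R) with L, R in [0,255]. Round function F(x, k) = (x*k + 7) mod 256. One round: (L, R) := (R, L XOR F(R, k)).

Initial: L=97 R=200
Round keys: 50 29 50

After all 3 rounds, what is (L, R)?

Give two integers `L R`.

Round 1 (k=50): L=200 R=118
Round 2 (k=29): L=118 R=173
Round 3 (k=50): L=173 R=167

Answer: 173 167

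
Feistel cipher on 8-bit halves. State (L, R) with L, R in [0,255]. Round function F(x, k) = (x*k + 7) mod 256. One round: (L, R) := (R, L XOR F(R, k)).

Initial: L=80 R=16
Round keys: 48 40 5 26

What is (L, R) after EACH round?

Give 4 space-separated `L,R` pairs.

Round 1 (k=48): L=16 R=87
Round 2 (k=40): L=87 R=143
Round 3 (k=5): L=143 R=133
Round 4 (k=26): L=133 R=6

Answer: 16,87 87,143 143,133 133,6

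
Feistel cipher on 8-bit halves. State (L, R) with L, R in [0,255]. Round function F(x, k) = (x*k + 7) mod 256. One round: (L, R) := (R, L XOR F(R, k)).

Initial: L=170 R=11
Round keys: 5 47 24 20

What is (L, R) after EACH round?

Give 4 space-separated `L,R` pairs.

Answer: 11,148 148,56 56,211 211,187

Derivation:
Round 1 (k=5): L=11 R=148
Round 2 (k=47): L=148 R=56
Round 3 (k=24): L=56 R=211
Round 4 (k=20): L=211 R=187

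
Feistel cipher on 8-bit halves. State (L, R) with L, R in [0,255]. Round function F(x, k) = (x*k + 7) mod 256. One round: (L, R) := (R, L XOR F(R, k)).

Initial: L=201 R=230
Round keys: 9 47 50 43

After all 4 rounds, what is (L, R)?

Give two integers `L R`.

Round 1 (k=9): L=230 R=212
Round 2 (k=47): L=212 R=21
Round 3 (k=50): L=21 R=245
Round 4 (k=43): L=245 R=59

Answer: 245 59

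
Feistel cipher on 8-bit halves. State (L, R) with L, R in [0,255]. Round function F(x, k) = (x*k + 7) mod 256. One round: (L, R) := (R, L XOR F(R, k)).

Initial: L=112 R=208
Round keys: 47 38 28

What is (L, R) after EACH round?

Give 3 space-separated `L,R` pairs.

Round 1 (k=47): L=208 R=71
Round 2 (k=38): L=71 R=65
Round 3 (k=28): L=65 R=100

Answer: 208,71 71,65 65,100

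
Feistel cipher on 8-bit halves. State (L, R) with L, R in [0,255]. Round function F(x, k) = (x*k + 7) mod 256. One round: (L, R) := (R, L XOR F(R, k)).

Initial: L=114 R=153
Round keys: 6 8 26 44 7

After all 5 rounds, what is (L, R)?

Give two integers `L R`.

Round 1 (k=6): L=153 R=239
Round 2 (k=8): L=239 R=230
Round 3 (k=26): L=230 R=140
Round 4 (k=44): L=140 R=241
Round 5 (k=7): L=241 R=18

Answer: 241 18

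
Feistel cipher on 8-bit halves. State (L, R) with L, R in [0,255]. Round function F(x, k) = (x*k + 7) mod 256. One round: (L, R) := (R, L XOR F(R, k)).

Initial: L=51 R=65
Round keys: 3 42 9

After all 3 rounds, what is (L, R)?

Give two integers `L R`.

Round 1 (k=3): L=65 R=249
Round 2 (k=42): L=249 R=160
Round 3 (k=9): L=160 R=94

Answer: 160 94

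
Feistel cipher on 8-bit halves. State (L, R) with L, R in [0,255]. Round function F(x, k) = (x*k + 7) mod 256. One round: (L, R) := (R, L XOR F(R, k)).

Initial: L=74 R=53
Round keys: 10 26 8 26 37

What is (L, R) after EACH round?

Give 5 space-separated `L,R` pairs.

Round 1 (k=10): L=53 R=83
Round 2 (k=26): L=83 R=64
Round 3 (k=8): L=64 R=84
Round 4 (k=26): L=84 R=207
Round 5 (k=37): L=207 R=166

Answer: 53,83 83,64 64,84 84,207 207,166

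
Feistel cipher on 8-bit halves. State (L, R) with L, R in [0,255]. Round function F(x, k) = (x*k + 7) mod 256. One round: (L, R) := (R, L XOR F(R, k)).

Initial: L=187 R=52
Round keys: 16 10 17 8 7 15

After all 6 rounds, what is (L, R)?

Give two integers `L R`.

Round 1 (k=16): L=52 R=252
Round 2 (k=10): L=252 R=235
Round 3 (k=17): L=235 R=94
Round 4 (k=8): L=94 R=28
Round 5 (k=7): L=28 R=149
Round 6 (k=15): L=149 R=222

Answer: 149 222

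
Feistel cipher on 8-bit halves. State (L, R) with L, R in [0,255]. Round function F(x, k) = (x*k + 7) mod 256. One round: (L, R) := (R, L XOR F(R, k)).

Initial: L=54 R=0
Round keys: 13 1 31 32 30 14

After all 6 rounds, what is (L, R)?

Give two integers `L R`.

Answer: 23 182

Derivation:
Round 1 (k=13): L=0 R=49
Round 2 (k=1): L=49 R=56
Round 3 (k=31): L=56 R=254
Round 4 (k=32): L=254 R=255
Round 5 (k=30): L=255 R=23
Round 6 (k=14): L=23 R=182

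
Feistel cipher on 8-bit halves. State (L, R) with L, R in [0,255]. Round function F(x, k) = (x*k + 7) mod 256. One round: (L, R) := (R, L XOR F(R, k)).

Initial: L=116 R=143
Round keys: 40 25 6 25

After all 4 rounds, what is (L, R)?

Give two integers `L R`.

Round 1 (k=40): L=143 R=43
Round 2 (k=25): L=43 R=181
Round 3 (k=6): L=181 R=110
Round 4 (k=25): L=110 R=112

Answer: 110 112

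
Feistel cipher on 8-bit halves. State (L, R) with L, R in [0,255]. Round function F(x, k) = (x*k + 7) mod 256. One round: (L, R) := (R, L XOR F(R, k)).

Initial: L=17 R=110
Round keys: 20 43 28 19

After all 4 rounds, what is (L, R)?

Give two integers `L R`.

Answer: 37 73

Derivation:
Round 1 (k=20): L=110 R=142
Round 2 (k=43): L=142 R=143
Round 3 (k=28): L=143 R=37
Round 4 (k=19): L=37 R=73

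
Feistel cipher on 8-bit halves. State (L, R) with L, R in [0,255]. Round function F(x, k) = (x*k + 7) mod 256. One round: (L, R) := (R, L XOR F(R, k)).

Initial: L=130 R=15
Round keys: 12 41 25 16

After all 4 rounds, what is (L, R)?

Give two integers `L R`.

Round 1 (k=12): L=15 R=57
Round 2 (k=41): L=57 R=39
Round 3 (k=25): L=39 R=239
Round 4 (k=16): L=239 R=208

Answer: 239 208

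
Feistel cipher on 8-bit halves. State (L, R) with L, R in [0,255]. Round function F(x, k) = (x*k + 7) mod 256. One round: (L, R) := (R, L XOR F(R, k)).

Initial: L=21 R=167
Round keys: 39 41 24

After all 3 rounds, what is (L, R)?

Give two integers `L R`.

Round 1 (k=39): L=167 R=109
Round 2 (k=41): L=109 R=219
Round 3 (k=24): L=219 R=226

Answer: 219 226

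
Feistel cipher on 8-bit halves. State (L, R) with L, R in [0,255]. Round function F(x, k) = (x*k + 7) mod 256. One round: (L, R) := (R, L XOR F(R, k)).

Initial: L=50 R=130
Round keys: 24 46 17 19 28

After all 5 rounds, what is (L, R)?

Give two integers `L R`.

Answer: 15 200

Derivation:
Round 1 (k=24): L=130 R=5
Round 2 (k=46): L=5 R=111
Round 3 (k=17): L=111 R=99
Round 4 (k=19): L=99 R=15
Round 5 (k=28): L=15 R=200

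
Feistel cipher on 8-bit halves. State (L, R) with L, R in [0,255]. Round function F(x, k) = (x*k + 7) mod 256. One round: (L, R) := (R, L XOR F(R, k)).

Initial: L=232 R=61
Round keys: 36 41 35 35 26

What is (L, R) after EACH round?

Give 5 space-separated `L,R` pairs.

Round 1 (k=36): L=61 R=115
Round 2 (k=41): L=115 R=79
Round 3 (k=35): L=79 R=167
Round 4 (k=35): L=167 R=147
Round 5 (k=26): L=147 R=82

Answer: 61,115 115,79 79,167 167,147 147,82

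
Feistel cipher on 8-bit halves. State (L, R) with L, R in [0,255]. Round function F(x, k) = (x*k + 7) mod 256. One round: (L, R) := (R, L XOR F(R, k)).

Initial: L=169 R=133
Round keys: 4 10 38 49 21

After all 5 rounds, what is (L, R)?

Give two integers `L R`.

Answer: 190 148

Derivation:
Round 1 (k=4): L=133 R=178
Round 2 (k=10): L=178 R=126
Round 3 (k=38): L=126 R=9
Round 4 (k=49): L=9 R=190
Round 5 (k=21): L=190 R=148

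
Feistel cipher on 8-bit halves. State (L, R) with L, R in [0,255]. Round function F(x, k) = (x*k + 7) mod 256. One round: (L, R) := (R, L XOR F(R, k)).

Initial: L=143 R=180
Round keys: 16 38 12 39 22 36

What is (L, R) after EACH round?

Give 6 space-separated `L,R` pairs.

Answer: 180,200 200,3 3,227 227,159 159,82 82,16

Derivation:
Round 1 (k=16): L=180 R=200
Round 2 (k=38): L=200 R=3
Round 3 (k=12): L=3 R=227
Round 4 (k=39): L=227 R=159
Round 5 (k=22): L=159 R=82
Round 6 (k=36): L=82 R=16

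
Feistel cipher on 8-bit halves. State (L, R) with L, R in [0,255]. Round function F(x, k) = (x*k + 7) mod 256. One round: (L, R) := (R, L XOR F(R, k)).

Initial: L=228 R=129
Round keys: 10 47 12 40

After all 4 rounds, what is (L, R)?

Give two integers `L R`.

Round 1 (k=10): L=129 R=245
Round 2 (k=47): L=245 R=131
Round 3 (k=12): L=131 R=222
Round 4 (k=40): L=222 R=52

Answer: 222 52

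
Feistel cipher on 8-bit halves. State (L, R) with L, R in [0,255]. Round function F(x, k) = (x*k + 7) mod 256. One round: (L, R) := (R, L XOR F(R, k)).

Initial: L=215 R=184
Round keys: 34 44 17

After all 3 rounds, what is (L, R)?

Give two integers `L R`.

Round 1 (k=34): L=184 R=160
Round 2 (k=44): L=160 R=63
Round 3 (k=17): L=63 R=150

Answer: 63 150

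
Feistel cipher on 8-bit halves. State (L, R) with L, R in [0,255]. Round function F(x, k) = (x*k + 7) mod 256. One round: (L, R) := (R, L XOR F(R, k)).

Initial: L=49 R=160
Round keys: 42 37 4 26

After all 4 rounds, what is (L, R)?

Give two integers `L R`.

Answer: 173 44

Derivation:
Round 1 (k=42): L=160 R=118
Round 2 (k=37): L=118 R=181
Round 3 (k=4): L=181 R=173
Round 4 (k=26): L=173 R=44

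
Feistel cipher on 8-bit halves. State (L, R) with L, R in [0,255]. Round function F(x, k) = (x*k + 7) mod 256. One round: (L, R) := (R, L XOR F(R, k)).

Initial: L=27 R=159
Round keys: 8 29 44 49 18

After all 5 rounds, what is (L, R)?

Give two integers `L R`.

Round 1 (k=8): L=159 R=228
Round 2 (k=29): L=228 R=68
Round 3 (k=44): L=68 R=83
Round 4 (k=49): L=83 R=174
Round 5 (k=18): L=174 R=16

Answer: 174 16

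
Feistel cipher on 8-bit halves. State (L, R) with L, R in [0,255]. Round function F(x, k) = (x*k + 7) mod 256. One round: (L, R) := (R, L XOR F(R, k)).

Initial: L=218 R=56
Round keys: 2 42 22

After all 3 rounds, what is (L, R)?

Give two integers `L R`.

Answer: 81 80

Derivation:
Round 1 (k=2): L=56 R=173
Round 2 (k=42): L=173 R=81
Round 3 (k=22): L=81 R=80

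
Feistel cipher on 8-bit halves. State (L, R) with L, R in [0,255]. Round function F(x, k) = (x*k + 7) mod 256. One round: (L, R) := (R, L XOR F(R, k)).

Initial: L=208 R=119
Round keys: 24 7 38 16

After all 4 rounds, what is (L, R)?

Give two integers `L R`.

Answer: 78 144

Derivation:
Round 1 (k=24): L=119 R=255
Round 2 (k=7): L=255 R=119
Round 3 (k=38): L=119 R=78
Round 4 (k=16): L=78 R=144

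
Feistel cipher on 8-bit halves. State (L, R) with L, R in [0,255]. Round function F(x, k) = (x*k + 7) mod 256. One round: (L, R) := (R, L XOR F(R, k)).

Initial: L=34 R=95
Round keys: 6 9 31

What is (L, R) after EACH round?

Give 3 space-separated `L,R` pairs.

Round 1 (k=6): L=95 R=99
Round 2 (k=9): L=99 R=221
Round 3 (k=31): L=221 R=169

Answer: 95,99 99,221 221,169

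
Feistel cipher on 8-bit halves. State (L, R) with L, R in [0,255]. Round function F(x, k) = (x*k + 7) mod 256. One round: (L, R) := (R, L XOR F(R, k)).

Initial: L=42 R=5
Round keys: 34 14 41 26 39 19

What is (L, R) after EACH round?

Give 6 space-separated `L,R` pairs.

Round 1 (k=34): L=5 R=155
Round 2 (k=14): L=155 R=132
Round 3 (k=41): L=132 R=176
Round 4 (k=26): L=176 R=99
Round 5 (k=39): L=99 R=172
Round 6 (k=19): L=172 R=168

Answer: 5,155 155,132 132,176 176,99 99,172 172,168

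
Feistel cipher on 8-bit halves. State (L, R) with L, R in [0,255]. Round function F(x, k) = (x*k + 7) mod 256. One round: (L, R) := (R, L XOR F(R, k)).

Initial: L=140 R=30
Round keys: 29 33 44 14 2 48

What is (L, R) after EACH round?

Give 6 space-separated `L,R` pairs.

Round 1 (k=29): L=30 R=225
Round 2 (k=33): L=225 R=22
Round 3 (k=44): L=22 R=46
Round 4 (k=14): L=46 R=157
Round 5 (k=2): L=157 R=111
Round 6 (k=48): L=111 R=74

Answer: 30,225 225,22 22,46 46,157 157,111 111,74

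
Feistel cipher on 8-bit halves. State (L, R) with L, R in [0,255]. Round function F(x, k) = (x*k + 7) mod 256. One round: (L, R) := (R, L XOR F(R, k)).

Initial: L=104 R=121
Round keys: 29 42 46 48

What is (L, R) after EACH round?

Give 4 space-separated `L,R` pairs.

Round 1 (k=29): L=121 R=212
Round 2 (k=42): L=212 R=182
Round 3 (k=46): L=182 R=111
Round 4 (k=48): L=111 R=97

Answer: 121,212 212,182 182,111 111,97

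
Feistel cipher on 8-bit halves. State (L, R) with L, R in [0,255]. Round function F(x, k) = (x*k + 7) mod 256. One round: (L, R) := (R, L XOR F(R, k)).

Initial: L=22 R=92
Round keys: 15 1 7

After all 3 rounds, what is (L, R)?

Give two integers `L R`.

Answer: 216 146

Derivation:
Round 1 (k=15): L=92 R=125
Round 2 (k=1): L=125 R=216
Round 3 (k=7): L=216 R=146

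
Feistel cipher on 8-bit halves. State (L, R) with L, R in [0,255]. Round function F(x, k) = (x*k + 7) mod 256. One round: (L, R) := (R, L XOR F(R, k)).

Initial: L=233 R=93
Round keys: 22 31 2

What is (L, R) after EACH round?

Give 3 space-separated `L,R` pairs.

Round 1 (k=22): L=93 R=236
Round 2 (k=31): L=236 R=198
Round 3 (k=2): L=198 R=127

Answer: 93,236 236,198 198,127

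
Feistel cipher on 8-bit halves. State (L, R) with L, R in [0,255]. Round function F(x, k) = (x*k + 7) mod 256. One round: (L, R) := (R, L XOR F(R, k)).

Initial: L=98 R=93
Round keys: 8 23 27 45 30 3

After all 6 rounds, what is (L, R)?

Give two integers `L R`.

Round 1 (k=8): L=93 R=141
Round 2 (k=23): L=141 R=239
Round 3 (k=27): L=239 R=177
Round 4 (k=45): L=177 R=203
Round 5 (k=30): L=203 R=96
Round 6 (k=3): L=96 R=236

Answer: 96 236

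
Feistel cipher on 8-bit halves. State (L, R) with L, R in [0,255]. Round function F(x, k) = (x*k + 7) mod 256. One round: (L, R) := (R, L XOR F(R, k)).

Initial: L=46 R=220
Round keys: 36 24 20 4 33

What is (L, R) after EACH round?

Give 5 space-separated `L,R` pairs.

Answer: 220,217 217,131 131,154 154,236 236,233

Derivation:
Round 1 (k=36): L=220 R=217
Round 2 (k=24): L=217 R=131
Round 3 (k=20): L=131 R=154
Round 4 (k=4): L=154 R=236
Round 5 (k=33): L=236 R=233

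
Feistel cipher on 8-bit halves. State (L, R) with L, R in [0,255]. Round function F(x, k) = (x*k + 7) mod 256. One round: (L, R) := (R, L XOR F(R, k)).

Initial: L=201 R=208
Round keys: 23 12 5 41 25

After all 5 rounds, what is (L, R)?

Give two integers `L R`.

Answer: 156 127

Derivation:
Round 1 (k=23): L=208 R=126
Round 2 (k=12): L=126 R=63
Round 3 (k=5): L=63 R=60
Round 4 (k=41): L=60 R=156
Round 5 (k=25): L=156 R=127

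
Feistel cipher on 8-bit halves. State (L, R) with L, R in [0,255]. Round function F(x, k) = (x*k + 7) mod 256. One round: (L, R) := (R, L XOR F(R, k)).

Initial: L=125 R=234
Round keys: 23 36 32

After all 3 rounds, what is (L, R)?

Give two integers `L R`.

Round 1 (k=23): L=234 R=112
Round 2 (k=36): L=112 R=45
Round 3 (k=32): L=45 R=215

Answer: 45 215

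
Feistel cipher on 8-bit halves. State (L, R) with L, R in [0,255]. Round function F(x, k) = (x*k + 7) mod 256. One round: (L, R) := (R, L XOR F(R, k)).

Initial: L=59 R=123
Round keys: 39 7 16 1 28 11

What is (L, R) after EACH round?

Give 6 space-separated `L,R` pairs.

Round 1 (k=39): L=123 R=255
Round 2 (k=7): L=255 R=123
Round 3 (k=16): L=123 R=72
Round 4 (k=1): L=72 R=52
Round 5 (k=28): L=52 R=255
Round 6 (k=11): L=255 R=200

Answer: 123,255 255,123 123,72 72,52 52,255 255,200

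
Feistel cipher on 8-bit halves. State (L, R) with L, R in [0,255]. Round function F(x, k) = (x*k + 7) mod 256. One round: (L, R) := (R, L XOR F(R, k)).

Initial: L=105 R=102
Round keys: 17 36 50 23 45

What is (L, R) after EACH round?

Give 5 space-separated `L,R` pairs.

Answer: 102,164 164,113 113,189 189,115 115,131

Derivation:
Round 1 (k=17): L=102 R=164
Round 2 (k=36): L=164 R=113
Round 3 (k=50): L=113 R=189
Round 4 (k=23): L=189 R=115
Round 5 (k=45): L=115 R=131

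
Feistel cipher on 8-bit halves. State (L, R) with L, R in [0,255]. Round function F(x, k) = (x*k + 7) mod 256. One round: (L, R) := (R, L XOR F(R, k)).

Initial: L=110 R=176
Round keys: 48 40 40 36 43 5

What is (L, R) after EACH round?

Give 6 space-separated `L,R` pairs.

Round 1 (k=48): L=176 R=105
Round 2 (k=40): L=105 R=223
Round 3 (k=40): L=223 R=182
Round 4 (k=36): L=182 R=64
Round 5 (k=43): L=64 R=113
Round 6 (k=5): L=113 R=124

Answer: 176,105 105,223 223,182 182,64 64,113 113,124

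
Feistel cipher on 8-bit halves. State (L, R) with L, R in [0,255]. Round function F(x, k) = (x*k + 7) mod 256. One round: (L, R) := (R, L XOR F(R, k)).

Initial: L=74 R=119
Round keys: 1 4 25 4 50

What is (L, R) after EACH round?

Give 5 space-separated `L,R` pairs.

Answer: 119,52 52,160 160,147 147,243 243,238

Derivation:
Round 1 (k=1): L=119 R=52
Round 2 (k=4): L=52 R=160
Round 3 (k=25): L=160 R=147
Round 4 (k=4): L=147 R=243
Round 5 (k=50): L=243 R=238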